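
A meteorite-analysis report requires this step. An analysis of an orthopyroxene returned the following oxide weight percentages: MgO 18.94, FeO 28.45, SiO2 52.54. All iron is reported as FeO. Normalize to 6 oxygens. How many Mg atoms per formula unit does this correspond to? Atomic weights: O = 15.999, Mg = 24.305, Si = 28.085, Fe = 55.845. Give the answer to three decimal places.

1.078 Mg apfu

MgO: 18.94/40.304 = 0.46993 mol → 0.46993 mol Mg, 0.46993 mol O.
FeO: 28.45/71.844 = 0.39600 mol → 0.39600 mol Fe, 0.39600 mol O.
SiO2: 52.54/60.083 = 0.87446 mol → 0.87446 mol Si, 1.74892 mol O.
Total oxygen = 2.61485 mol. Normalization factor = 6/2.61485 = 2.29459.
Mg per 6 O = 0.46993 × 2.29459 = 1.078.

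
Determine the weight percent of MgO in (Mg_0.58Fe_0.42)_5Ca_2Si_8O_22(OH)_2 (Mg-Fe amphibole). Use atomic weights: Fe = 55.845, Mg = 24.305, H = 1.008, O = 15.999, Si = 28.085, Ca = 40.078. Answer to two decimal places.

13.30 wt%

M((Mg_0.58Fe_0.42)_5Ca_2Si_8O_22(OH)_2) = 878.587 g/mol; M(MgO) = 40.304 g/mol.
Moles MgO per formula unit = 2.90 Mg ÷ 1 = 2.9000.
MgO fraction = (2.9000 × 40.304) / 878.587 = 116.882/878.587 = 0.1330.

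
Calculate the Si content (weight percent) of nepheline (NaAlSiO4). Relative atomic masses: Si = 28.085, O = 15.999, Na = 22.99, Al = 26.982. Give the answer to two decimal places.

19.77 weight percent

M(NaAlSiO4) = 142.053 g/mol.
Si contributes 1 × 28.085 = 28.085 g per mole.
28.085/142.053 = 0.1977 → 19.77%.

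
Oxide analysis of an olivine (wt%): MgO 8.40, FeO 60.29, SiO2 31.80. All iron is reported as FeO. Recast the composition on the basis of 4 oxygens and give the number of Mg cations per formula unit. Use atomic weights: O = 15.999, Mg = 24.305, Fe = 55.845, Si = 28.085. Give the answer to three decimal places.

0.396 Mg apfu

MgO: 8.40/40.304 = 0.20842 mol → 0.20842 mol Mg, 0.20842 mol O.
FeO: 60.29/71.844 = 0.83918 mol → 0.83918 mol Fe, 0.83918 mol O.
SiO2: 31.80/60.083 = 0.52927 mol → 0.52927 mol Si, 1.05854 mol O.
Total oxygen = 2.10614 mol. Normalization factor = 4/2.10614 = 1.89921.
Mg per 4 O = 0.20842 × 1.89921 = 0.396.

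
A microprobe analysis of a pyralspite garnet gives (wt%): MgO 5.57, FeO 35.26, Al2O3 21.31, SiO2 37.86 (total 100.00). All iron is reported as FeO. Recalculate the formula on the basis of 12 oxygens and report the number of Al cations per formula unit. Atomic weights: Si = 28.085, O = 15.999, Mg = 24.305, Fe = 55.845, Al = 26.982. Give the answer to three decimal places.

1.993 Al apfu

MgO: 5.57/40.304 = 0.13820 mol → 0.13820 mol Mg, 0.13820 mol O.
FeO: 35.26/71.844 = 0.49079 mol → 0.49079 mol Fe, 0.49079 mol O.
Al2O3: 21.31/101.961 = 0.20900 mol → 0.41800 mol Al, 0.62700 mol O.
SiO2: 37.86/60.083 = 0.63013 mol → 0.63013 mol Si, 1.26026 mol O.
Total oxygen = 2.51625 mol. Normalization factor = 12/2.51625 = 4.76900.
Al per 12 O = 0.41800 × 4.76900 = 1.993.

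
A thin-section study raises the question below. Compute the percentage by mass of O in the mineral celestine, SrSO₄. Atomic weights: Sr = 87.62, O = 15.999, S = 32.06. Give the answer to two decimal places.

34.84 wt%

M(SrSO₄) = 183.676 g/mol.
O contributes 4 × 15.999 = 63.996 g per mole.
63.996/183.676 = 0.3484 → 34.84%.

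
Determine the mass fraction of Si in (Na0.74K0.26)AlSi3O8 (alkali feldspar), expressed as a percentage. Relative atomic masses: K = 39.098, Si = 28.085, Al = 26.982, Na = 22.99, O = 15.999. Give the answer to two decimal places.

Formula mass = 0.74*22.99 + 0.26*39.098 + 1*26.982 + 3*28.085 + 8*15.999 = 266.407 g/mol, of which 84.255 g is Si.
So Si makes up 84.255/266.407 = 0.3163 of the mass, i.e. 31.63%.

31.63 mass %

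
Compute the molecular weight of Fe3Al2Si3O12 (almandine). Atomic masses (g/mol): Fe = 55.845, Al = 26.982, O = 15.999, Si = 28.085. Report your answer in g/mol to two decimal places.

497.74 g/mol

M = 3(55.845) + 2(26.982) + 3(28.085) + 12(15.999)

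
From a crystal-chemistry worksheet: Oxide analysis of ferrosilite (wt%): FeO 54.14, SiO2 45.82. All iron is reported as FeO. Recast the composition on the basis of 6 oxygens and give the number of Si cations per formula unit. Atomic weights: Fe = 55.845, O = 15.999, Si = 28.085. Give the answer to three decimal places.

FeO (M=71.844): mol = 0.75358; Fe = 0.75358, O = 0.75358.
SiO2 (M=60.083): mol = 0.76261; Si = 0.76261, O = 1.52522.
ΣO = 2.27880; factor = 6/ΣO = 2.63296.
Si apfu = 0.76261 × 2.63296 = 2.008.

2.008 Si apfu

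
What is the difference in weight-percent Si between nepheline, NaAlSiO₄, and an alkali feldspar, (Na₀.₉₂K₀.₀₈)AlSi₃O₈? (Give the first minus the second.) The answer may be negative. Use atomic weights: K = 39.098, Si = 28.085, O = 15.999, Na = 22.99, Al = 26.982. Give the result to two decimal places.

Si in NaAlSiO₄: molar mass 142.053 g/mol; 1×28.085 = 28.085 g → 19.77 wt%.
Si in (Na₀.₉₂K₀.₀₈)AlSi₃O₈: molar mass 263.508 g/mol; 3×28.085 = 84.255 g → 31.97 wt%.
Difference = 19.77 − 31.97 = -12.20 percentage points.

-12.20 percentage points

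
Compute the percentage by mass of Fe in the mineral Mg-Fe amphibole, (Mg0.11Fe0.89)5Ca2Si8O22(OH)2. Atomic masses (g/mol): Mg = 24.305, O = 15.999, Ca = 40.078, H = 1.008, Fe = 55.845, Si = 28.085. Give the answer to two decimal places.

Formula mass = 0.55·24.305 + 4.45·55.845 + 2·40.078 + 8·28.085 + 24·15.999 + 2·1.008 = 952.706 g/mol, of which 248.510 g is Fe.
So Fe makes up 248.510/952.706 = 0.2608 of the mass, i.e. 26.08%.

26.08 mass %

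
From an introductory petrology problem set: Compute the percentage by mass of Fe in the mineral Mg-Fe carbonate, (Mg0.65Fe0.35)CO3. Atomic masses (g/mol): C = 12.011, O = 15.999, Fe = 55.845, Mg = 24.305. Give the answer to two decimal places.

Formula mass = 0.65·24.305 + 0.35·55.845 + 1·12.011 + 3·15.999 = 95.352 g/mol, of which 19.546 g is Fe.
So Fe makes up 19.546/95.352 = 0.2050 of the mass, i.e. 20.50%.

20.50 weight percent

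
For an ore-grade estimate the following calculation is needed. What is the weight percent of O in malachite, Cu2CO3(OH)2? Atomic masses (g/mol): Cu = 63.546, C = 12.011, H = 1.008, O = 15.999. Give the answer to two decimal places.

36.18 mass %

M(Cu2CO3(OH)2) = 221.114 g/mol.
O contributes 5 × 15.999 = 79.995 g per mole.
79.995/221.114 = 0.3618 → 36.18%.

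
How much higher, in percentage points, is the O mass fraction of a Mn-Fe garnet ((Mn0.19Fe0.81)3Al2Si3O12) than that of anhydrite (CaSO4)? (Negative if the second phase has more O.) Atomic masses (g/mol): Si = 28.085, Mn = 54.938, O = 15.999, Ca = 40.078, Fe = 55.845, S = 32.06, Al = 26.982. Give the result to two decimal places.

-8.40 percentage points

First mineral: 191.988 g O in 497.225 g formula = 38.61 wt% O.
Second mineral: 63.996 g O in 136.134 g formula = 47.01 wt% O.
38.61% − 47.01% gives a difference of -8.40 percentage points.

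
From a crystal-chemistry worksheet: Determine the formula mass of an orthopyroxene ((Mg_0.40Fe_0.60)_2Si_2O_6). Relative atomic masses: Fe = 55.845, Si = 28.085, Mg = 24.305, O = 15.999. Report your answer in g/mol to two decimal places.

238.62 g/mol

M = 0.80*24.305 + 1.20*55.845 + 2*28.085 + 6*15.999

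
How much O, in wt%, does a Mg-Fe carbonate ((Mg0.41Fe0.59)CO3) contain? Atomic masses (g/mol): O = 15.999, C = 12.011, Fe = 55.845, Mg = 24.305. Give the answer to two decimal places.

46.63 wt%

Molar mass of (Mg0.41Fe0.59)CO3: 0.41*24.305 + 0.59*55.845 + 1*12.011 + 3*15.999 = 102.922 g/mol.
Mass of O per formula unit: 3 × 15.999 = 47.997 g.
Weight fraction O = 47.997 / 102.922 = 0.4663.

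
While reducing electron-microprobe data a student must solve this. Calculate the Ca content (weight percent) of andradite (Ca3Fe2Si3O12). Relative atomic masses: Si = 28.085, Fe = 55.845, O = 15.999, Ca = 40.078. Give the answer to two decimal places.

Molar mass of Ca3Fe2Si3O12: 3×40.078 + 2×55.845 + 3×28.085 + 12×15.999 = 508.167 g/mol.
Mass of Ca per formula unit: 3 × 40.078 = 120.234 g.
Weight fraction Ca = 120.234 / 508.167 = 0.2366.

23.66 weight percent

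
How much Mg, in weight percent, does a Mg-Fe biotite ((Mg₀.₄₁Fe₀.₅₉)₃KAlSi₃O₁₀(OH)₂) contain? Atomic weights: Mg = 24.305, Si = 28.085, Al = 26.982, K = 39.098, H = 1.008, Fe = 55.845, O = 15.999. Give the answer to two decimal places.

Formula mass = 1.23×24.305 + 1.77×55.845 + 1×39.098 + 1×26.982 + 3×28.085 + 12×15.999 + 2×1.008 = 473.080 g/mol, of which 29.895 g is Mg.
So Mg makes up 29.895/473.080 = 0.0632 of the mass, i.e. 6.32%.

6.32 weight percent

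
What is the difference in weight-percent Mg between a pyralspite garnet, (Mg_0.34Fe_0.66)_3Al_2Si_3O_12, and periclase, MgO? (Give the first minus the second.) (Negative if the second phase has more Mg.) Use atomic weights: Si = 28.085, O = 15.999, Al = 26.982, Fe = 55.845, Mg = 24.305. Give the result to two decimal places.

First mineral: 24.791 g Mg in 465.571 g formula = 5.32 wt% Mg.
Second mineral: 24.305 g Mg in 40.304 g formula = 60.30 wt% Mg.
5.32% − 60.30% gives a difference of -54.98 percentage points.

-54.98 percentage points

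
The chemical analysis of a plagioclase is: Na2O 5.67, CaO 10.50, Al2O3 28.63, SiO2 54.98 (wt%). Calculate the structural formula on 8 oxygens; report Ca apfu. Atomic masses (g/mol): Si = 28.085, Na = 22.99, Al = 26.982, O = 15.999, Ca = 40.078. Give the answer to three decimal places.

Na2O: 5.67/61.979 = 0.09148 mol → 0.18296 mol Na, 0.09148 mol O.
CaO: 10.50/56.077 = 0.18724 mol → 0.18724 mol Ca, 0.18724 mol O.
Al2O3: 28.63/101.961 = 0.28079 mol → 0.56158 mol Al, 0.84237 mol O.
SiO2: 54.98/60.083 = 0.91507 mol → 0.91507 mol Si, 1.83014 mol O.
Total oxygen = 2.95123 mol. Normalization factor = 8/2.95123 = 2.71073.
Ca per 8 O = 0.18724 × 2.71073 = 0.508.

0.508 Ca apfu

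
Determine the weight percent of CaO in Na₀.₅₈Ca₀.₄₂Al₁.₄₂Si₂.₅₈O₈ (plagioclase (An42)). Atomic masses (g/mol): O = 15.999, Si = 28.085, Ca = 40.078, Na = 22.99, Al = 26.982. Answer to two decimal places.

8.76 wt%

M(Na₀.₅₈Ca₀.₄₂Al₁.₄₂Si₂.₅₈O₈) = 268.933 g/mol; M(CaO) = 56.077 g/mol.
Moles CaO per formula unit = 0.42 Ca ÷ 1 = 0.4200.
CaO fraction = (0.4200 × 56.077) / 268.933 = 23.552/268.933 = 0.0876.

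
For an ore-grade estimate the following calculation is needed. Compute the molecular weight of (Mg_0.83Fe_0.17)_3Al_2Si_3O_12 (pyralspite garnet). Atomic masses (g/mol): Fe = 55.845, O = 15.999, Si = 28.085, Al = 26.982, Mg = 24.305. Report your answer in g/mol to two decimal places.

419.21 g/mol

The formula mass is the sum 2.49(24.305) + 0.51(55.845) + 2(26.982) + 3(28.085) + 12(15.999).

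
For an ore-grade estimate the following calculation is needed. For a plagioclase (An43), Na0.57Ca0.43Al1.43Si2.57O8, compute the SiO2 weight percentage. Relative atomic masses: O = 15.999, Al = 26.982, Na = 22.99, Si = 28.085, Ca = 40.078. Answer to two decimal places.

Molar mass of Na0.57Ca0.43Al1.43Si2.57O8 = 0.57·22.99 + 0.43·40.078 + 1.43·26.982 + 2.57·28.085 + 8·15.999 = 269.093 g/mol.
Each formula unit contains 2.57 Si, equivalent to 2.57/1 = 2.5700 mol SiO2.
M(SiO2) = 1×28.085 + 2×15.999 = 60.083 g/mol.
Mass of SiO2 per formula unit = 2.5700 × 60.083 = 154.413 g.
SiO2 wt% = 154.413 / 269.093 × 100 = 57.38%.

57.38 wt%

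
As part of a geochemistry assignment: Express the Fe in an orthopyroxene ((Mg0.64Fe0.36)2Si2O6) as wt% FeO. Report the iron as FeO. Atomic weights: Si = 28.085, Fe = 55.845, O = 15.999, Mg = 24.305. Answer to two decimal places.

23.15 wt%

Formula mass = 223.483 g/mol.
0.72 Fe → 0.7200 mol FeO per formula unit; M(FeO) = 71.844, so FeO mass = 51.728 g.
51.728/223.483 × 100 = 23.15 wt%.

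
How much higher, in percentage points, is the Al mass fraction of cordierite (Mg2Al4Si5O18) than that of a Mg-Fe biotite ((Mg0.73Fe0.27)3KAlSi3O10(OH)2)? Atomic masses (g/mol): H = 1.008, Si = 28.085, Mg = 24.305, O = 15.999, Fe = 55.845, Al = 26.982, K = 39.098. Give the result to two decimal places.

12.36 percentage points

M(Mg2Al4Si5O18) = 584.945 g/mol, so wt% Al = 107.928/584.945 × 100 = 18.45%.
M((Mg0.73Fe0.27)3KAlSi3O10(OH)2) = 442.801 g/mol, so wt% Al = 26.982/442.801 × 100 = 6.09%.
18.45 − 6.09 = 12.36 pp.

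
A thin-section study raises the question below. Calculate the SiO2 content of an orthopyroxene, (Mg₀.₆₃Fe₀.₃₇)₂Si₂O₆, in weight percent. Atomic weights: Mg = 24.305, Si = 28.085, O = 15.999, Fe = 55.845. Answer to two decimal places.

Formula mass = 224.114 g/mol.
2 Si → 2.0000 mol SiO2 per formula unit; M(SiO2) = 60.083, so SiO2 mass = 120.166 g.
120.166/224.114 × 100 = 53.62 wt%.

53.62 wt%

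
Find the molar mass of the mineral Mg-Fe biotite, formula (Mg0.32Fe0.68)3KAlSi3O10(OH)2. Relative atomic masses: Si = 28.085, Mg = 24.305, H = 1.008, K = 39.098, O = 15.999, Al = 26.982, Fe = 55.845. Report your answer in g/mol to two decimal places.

Mg: 0.96 × 24.305 = 23.3328
Fe: 2.04 × 55.845 = 113.9238
K: 1 × 39.098 = 39.0980
Al: 1 × 26.982 = 26.9820
Si: 3 × 28.085 = 84.2550
O: 12 × 15.999 = 191.9880
H: 2 × 1.008 = 2.0160
Summing the contributions gives the formula mass.

481.60 g/mol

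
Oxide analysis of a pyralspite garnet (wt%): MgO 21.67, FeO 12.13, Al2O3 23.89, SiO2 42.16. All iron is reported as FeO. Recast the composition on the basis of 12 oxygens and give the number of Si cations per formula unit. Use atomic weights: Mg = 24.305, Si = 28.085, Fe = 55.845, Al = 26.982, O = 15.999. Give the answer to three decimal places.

21.67 wt% MgO ÷ 40.304 g/mol = 0.53766 mol, giving 0.53766 Mg and 0.53766 O.
12.13 wt% FeO ÷ 71.844 g/mol = 0.16884 mol, giving 0.16884 Fe and 0.16884 O.
23.89 wt% Al2O3 ÷ 101.961 g/mol = 0.23431 mol, giving 0.46862 Al and 0.70293 O.
42.16 wt% SiO2 ÷ 60.083 g/mol = 0.70170 mol, giving 0.70170 Si and 1.40340 O.
Oxygen sums to 2.81283; scaling by 12/2.81283 = 4.26617 puts the formula on 12 O.
Si: 0.70170 × 4.26617 = 2.994 atoms per formula unit.

2.994 Si apfu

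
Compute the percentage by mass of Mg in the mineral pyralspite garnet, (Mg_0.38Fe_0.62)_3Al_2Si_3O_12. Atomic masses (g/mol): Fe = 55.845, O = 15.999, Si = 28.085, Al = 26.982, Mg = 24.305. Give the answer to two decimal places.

Molar mass of (Mg_0.38Fe_0.62)_3Al_2Si_3O_12: 1.14×24.305 + 1.86×55.845 + 2×26.982 + 3×28.085 + 12×15.999 = 461.786 g/mol.
Mass of Mg per formula unit: 1.14 × 24.305 = 27.708 g.
Weight fraction Mg = 27.708 / 461.786 = 0.0600.

6.00 wt%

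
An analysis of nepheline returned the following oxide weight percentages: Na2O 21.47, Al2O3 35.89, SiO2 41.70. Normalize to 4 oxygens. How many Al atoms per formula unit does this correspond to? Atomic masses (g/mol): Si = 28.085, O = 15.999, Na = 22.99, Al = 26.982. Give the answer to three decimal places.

1.009 Al apfu

21.47 wt% Na2O ÷ 61.979 g/mol = 0.34641 mol, giving 0.69282 Na and 0.34641 O.
35.89 wt% Al2O3 ÷ 101.961 g/mol = 0.35200 mol, giving 0.70400 Al and 1.05600 O.
41.70 wt% SiO2 ÷ 60.083 g/mol = 0.69404 mol, giving 0.69404 Si and 1.38808 O.
Oxygen sums to 2.79049; scaling by 4/2.79049 = 1.43344 puts the formula on 4 O.
Al: 0.70400 × 1.43344 = 1.009 atoms per formula unit.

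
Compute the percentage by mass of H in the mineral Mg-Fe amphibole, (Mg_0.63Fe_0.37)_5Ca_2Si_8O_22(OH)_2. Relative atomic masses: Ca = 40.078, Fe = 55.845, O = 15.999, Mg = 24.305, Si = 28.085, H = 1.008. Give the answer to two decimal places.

Formula mass = 3.15*24.305 + 1.85*55.845 + 2*40.078 + 8*28.085 + 24*15.999 + 2*1.008 = 870.702 g/mol, of which 2.016 g is H.
So H makes up 2.016/870.702 = 0.0023 of the mass, i.e. 0.23%.

0.23 weight percent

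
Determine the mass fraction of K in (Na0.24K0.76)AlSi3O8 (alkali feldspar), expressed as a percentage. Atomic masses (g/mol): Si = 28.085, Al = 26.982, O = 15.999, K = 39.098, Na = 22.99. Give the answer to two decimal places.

10.83 mass %

Molar mass of (Na0.24K0.76)AlSi3O8: 0.24·22.99 + 0.76·39.098 + 1·26.982 + 3·28.085 + 8·15.999 = 274.461 g/mol.
Mass of K per formula unit: 0.76 × 39.098 = 29.714 g.
Weight fraction K = 29.714 / 274.461 = 0.1083.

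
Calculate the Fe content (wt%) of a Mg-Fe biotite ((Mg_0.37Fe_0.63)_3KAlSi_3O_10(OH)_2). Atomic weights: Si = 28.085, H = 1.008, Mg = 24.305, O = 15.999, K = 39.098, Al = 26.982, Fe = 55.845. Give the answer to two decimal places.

Formula mass = 1.11·24.305 + 1.89·55.845 + 1·39.098 + 1·26.982 + 3·28.085 + 12·15.999 + 2·1.008 = 476.865 g/mol, of which 105.547 g is Fe.
So Fe makes up 105.547/476.865 = 0.2213 of the mass, i.e. 22.13%.

22.13 wt%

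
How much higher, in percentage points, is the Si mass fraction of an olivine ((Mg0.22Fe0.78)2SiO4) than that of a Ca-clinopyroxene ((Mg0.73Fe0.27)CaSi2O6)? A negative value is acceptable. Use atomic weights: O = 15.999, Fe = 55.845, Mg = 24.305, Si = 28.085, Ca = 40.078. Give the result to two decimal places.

-10.17 percentage points

Si in (Mg0.22Fe0.78)2SiO4: molar mass 189.893 g/mol; 1×28.085 = 28.085 g → 14.79 wt%.
Si in (Mg0.73Fe0.27)CaSi2O6: molar mass 225.063 g/mol; 2×28.085 = 56.170 g → 24.96 wt%.
Difference = 14.79 − 24.96 = -10.17 percentage points.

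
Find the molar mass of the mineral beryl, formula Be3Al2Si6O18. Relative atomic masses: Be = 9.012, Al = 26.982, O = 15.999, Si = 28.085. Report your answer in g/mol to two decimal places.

The formula mass is the sum 3*9.012 + 2*26.982 + 6*28.085 + 18*15.999.

537.49 g/mol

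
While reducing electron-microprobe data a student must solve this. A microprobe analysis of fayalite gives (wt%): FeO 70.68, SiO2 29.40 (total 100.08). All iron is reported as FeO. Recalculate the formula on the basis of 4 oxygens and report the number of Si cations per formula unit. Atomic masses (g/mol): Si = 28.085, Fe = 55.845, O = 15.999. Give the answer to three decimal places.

0.997 Si apfu

70.68 wt% FeO ÷ 71.844 g/mol = 0.98380 mol, giving 0.98380 Fe and 0.98380 O.
29.40 wt% SiO2 ÷ 60.083 g/mol = 0.48932 mol, giving 0.48932 Si and 0.97864 O.
Oxygen sums to 1.96244; scaling by 4/1.96244 = 2.03828 puts the formula on 4 O.
Si: 0.48932 × 2.03828 = 0.997 atoms per formula unit.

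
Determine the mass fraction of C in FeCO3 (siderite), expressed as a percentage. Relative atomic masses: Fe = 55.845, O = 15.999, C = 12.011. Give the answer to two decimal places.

M(FeCO3) = 115.853 g/mol.
C contributes 1 × 12.011 = 12.011 g per mole.
12.011/115.853 = 0.1037 → 10.37%.

10.37 weight percent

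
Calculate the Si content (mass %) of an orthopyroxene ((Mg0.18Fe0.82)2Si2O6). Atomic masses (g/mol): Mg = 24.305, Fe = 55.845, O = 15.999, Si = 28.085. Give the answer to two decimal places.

22.25 mass %

Formula mass = 0.36×24.305 + 1.64×55.845 + 2×28.085 + 6×15.999 = 252.500 g/mol, of which 56.170 g is Si.
So Si makes up 56.170/252.500 = 0.2225 of the mass, i.e. 22.25%.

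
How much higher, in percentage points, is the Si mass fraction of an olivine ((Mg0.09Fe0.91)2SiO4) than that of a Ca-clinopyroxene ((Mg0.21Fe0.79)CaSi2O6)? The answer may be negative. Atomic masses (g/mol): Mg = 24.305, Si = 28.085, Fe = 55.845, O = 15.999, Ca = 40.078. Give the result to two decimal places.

M((Mg0.09Fe0.91)2SiO4) = 198.094 g/mol, so wt% Si = 28.085/198.094 × 100 = 14.18%.
M((Mg0.21Fe0.79)CaSi2O6) = 241.464 g/mol, so wt% Si = 56.170/241.464 × 100 = 23.26%.
14.18 − 23.26 = -9.08 pp.

-9.08 percentage points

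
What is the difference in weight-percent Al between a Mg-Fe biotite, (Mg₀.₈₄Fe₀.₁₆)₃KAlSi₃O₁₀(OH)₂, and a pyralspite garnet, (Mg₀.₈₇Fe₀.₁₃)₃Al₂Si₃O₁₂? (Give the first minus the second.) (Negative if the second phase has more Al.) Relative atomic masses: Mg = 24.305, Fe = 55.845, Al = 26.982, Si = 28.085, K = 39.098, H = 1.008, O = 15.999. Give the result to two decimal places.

-6.75 percentage points

Al in (Mg₀.₈₄Fe₀.₁₆)₃KAlSi₃O₁₀(OH)₂: molar mass 432.393 g/mol; 1×26.982 = 26.982 g → 6.24 wt%.
Al in (Mg₀.₈₇Fe₀.₁₃)₃Al₂Si₃O₁₂: molar mass 415.423 g/mol; 2×26.982 = 53.964 g → 12.99 wt%.
Difference = 6.24 − 12.99 = -6.75 percentage points.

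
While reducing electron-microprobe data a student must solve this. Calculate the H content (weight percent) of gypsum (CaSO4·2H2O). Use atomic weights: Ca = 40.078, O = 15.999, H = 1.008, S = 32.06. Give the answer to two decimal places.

2.34 weight percent

Molar mass of CaSO4·2H2O: 1*40.078 + 1*32.06 + 6*15.999 + 4*1.008 = 172.164 g/mol.
Mass of H per formula unit: 4 × 1.008 = 4.032 g.
Weight fraction H = 4.032 / 172.164 = 0.0234.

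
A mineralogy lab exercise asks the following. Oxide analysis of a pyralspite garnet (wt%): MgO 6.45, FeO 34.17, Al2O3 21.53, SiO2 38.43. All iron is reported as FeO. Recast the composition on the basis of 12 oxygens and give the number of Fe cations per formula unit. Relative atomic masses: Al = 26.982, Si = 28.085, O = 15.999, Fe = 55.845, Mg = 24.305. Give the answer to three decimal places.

6.45 wt% MgO ÷ 40.304 g/mol = 0.16003 mol, giving 0.16003 Mg and 0.16003 O.
34.17 wt% FeO ÷ 71.844 g/mol = 0.47561 mol, giving 0.47561 Fe and 0.47561 O.
21.53 wt% Al2O3 ÷ 101.961 g/mol = 0.21116 mol, giving 0.42232 Al and 0.63348 O.
38.43 wt% SiO2 ÷ 60.083 g/mol = 0.63962 mol, giving 0.63962 Si and 1.27924 O.
Oxygen sums to 2.54836; scaling by 12/2.54836 = 4.70891 puts the formula on 12 O.
Fe: 0.47561 × 4.70891 = 2.240 atoms per formula unit.

2.240 Fe apfu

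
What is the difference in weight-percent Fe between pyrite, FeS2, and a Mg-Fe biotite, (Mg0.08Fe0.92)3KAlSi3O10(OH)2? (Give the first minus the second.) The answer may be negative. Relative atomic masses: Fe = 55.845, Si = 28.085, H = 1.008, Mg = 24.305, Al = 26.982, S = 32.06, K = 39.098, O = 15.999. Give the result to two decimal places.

Fe in FeS2: molar mass 119.965 g/mol; 1×55.845 = 55.845 g → 46.55 wt%.
Fe in (Mg0.08Fe0.92)3KAlSi3O10(OH)2: molar mass 504.304 g/mol; 2.76×55.845 = 154.132 g → 30.56 wt%.
Difference = 46.55 − 30.56 = 15.99 percentage points.

15.99 percentage points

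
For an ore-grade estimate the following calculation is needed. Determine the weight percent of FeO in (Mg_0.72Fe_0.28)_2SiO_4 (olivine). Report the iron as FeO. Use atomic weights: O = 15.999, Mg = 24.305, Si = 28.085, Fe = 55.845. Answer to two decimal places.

25.41 wt%

Formula mass = 158.353 g/mol.
0.56 Fe → 0.5600 mol FeO per formula unit; M(FeO) = 71.844, so FeO mass = 40.233 g.
40.233/158.353 × 100 = 25.41 wt%.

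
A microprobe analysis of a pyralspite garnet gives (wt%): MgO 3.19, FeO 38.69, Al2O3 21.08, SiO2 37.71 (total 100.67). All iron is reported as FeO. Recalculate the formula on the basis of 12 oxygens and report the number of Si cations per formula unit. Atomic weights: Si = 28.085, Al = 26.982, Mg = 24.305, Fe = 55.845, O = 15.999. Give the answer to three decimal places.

MgO (M=40.304): mol = 0.07915; Mg = 0.07915, O = 0.07915.
FeO (M=71.844): mol = 0.53853; Fe = 0.53853, O = 0.53853.
Al2O3 (M=101.961): mol = 0.20675; Al = 0.41350, O = 0.62025.
SiO2 (M=60.083): mol = 0.62763; Si = 0.62763, O = 1.25526.
ΣO = 2.49319; factor = 12/ΣO = 4.81311.
Si apfu = 0.62763 × 4.81311 = 3.021.

3.021 Si apfu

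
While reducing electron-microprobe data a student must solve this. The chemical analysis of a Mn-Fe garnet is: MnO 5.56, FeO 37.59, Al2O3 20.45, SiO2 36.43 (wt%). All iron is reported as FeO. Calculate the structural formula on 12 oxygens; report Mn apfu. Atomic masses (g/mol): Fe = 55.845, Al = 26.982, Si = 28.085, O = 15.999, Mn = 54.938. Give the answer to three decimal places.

0.389 Mn apfu

MnO (M=70.937): mol = 0.07838; Mn = 0.07838, O = 0.07838.
FeO (M=71.844): mol = 0.52322; Fe = 0.52322, O = 0.52322.
Al2O3 (M=101.961): mol = 0.20057; Al = 0.40114, O = 0.60171.
SiO2 (M=60.083): mol = 0.60633; Si = 0.60633, O = 1.21266.
ΣO = 2.41597; factor = 12/ΣO = 4.96695.
Mn apfu = 0.07838 × 4.96695 = 0.389.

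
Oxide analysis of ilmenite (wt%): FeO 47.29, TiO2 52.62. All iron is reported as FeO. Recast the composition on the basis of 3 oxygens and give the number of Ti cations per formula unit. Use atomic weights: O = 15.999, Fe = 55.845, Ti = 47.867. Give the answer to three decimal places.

FeO (M=71.844): mol = 0.65823; Fe = 0.65823, O = 0.65823.
TiO2 (M=79.865): mol = 0.65886; Ti = 0.65886, O = 1.31772.
ΣO = 1.97595; factor = 3/ΣO = 1.51826.
Ti apfu = 0.65886 × 1.51826 = 1.000.

1.000 Ti apfu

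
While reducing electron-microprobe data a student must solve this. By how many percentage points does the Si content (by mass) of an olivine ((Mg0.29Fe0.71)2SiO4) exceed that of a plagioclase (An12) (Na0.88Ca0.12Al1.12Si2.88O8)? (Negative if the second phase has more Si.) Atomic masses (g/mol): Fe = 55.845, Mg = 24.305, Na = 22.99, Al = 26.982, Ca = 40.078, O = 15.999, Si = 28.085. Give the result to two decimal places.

First mineral: 28.085 g Si in 185.478 g formula = 15.14 wt% Si.
Second mineral: 80.885 g Si in 264.137 g formula = 30.62 wt% Si.
15.14% − 30.62% gives a difference of -15.48 percentage points.

-15.48 percentage points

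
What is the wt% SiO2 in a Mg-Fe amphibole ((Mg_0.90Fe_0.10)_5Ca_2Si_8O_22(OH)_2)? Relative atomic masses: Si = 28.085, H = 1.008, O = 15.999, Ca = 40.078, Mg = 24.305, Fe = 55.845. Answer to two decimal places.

58.04 wt%

Molar mass of (Mg_0.90Fe_0.10)_5Ca_2Si_8O_22(OH)_2 = 4.50·24.305 + 0.50·55.845 + 2·40.078 + 8·28.085 + 24·15.999 + 2·1.008 = 828.123 g/mol.
Each formula unit contains 8 Si, equivalent to 8/1 = 8.0000 mol SiO2.
M(SiO2) = 1×28.085 + 2×15.999 = 60.083 g/mol.
Mass of SiO2 per formula unit = 8.0000 × 60.083 = 480.664 g.
SiO2 wt% = 480.664 / 828.123 × 100 = 58.04%.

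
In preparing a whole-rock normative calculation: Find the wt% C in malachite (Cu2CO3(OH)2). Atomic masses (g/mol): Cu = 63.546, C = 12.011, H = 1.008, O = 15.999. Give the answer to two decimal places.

5.43 mass %

M(Cu2CO3(OH)2) = 221.114 g/mol.
C contributes 1 × 12.011 = 12.011 g per mole.
12.011/221.114 = 0.0543 → 5.43%.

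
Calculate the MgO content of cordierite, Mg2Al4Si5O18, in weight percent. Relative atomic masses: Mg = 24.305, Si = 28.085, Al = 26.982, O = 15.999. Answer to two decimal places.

Formula mass = 584.945 g/mol.
2 Mg → 2.0000 mol MgO per formula unit; M(MgO) = 40.304, so MgO mass = 80.608 g.
80.608/584.945 × 100 = 13.78 wt%.

13.78 wt%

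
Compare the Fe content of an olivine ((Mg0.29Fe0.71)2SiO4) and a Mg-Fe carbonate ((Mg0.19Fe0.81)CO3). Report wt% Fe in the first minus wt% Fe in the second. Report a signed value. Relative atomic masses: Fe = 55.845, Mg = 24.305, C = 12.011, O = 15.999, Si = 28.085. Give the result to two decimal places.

1.58 percentage points

M((Mg0.29Fe0.71)2SiO4) = 185.478 g/mol, so wt% Fe = 79.300/185.478 × 100 = 42.75%.
M((Mg0.19Fe0.81)CO3) = 109.860 g/mol, so wt% Fe = 45.234/109.860 × 100 = 41.17%.
42.75 − 41.17 = 1.58 pp.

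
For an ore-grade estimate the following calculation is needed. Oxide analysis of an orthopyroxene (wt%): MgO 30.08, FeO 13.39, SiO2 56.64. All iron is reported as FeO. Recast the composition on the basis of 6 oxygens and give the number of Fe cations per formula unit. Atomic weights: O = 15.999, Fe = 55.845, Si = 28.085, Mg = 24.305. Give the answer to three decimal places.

MgO: 30.08/40.304 = 0.74633 mol → 0.74633 mol Mg, 0.74633 mol O.
FeO: 13.39/71.844 = 0.18638 mol → 0.18638 mol Fe, 0.18638 mol O.
SiO2: 56.64/60.083 = 0.94270 mol → 0.94270 mol Si, 1.88540 mol O.
Total oxygen = 2.81811 mol. Normalization factor = 6/2.81811 = 2.12909.
Fe per 6 O = 0.18638 × 2.12909 = 0.397.

0.397 Fe apfu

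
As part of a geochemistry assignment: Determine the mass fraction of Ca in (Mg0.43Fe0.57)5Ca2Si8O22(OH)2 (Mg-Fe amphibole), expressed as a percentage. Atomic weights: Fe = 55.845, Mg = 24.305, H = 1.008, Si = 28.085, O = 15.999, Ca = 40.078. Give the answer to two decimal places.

Molar mass of (Mg0.43Fe0.57)5Ca2Si8O22(OH)2: 2.15×24.305 + 2.85×55.845 + 2×40.078 + 8×28.085 + 24×15.999 + 2×1.008 = 902.242 g/mol.
Mass of Ca per formula unit: 2 × 40.078 = 80.156 g.
Weight fraction Ca = 80.156 / 902.242 = 0.0888.

8.88 weight percent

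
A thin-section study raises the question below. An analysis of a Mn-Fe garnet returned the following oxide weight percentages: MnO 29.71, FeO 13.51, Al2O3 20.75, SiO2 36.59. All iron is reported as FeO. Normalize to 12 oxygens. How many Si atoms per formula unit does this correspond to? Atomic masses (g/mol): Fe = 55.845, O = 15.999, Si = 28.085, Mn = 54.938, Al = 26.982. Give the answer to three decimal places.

MnO: 29.71/70.937 = 0.41882 mol → 0.41882 mol Mn, 0.41882 mol O.
FeO: 13.51/71.844 = 0.18805 mol → 0.18805 mol Fe, 0.18805 mol O.
Al2O3: 20.75/101.961 = 0.20351 mol → 0.40702 mol Al, 0.61053 mol O.
SiO2: 36.59/60.083 = 0.60899 mol → 0.60899 mol Si, 1.21798 mol O.
Total oxygen = 2.43538 mol. Normalization factor = 12/2.43538 = 4.92736.
Si per 12 O = 0.60899 × 4.92736 = 3.001.

3.001 Si apfu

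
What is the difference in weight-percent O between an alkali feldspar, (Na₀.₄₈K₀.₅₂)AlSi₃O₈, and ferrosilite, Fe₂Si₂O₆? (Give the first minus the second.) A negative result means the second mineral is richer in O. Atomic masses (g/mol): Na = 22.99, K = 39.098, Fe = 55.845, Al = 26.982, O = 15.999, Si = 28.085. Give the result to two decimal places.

O in (Na₀.₄₈K₀.₅₂)AlSi₃O₈: molar mass 270.595 g/mol; 8×15.999 = 127.992 g → 47.30 wt%.
O in Fe₂Si₂O₆: molar mass 263.854 g/mol; 6×15.999 = 95.994 g → 36.38 wt%.
Difference = 47.30 − 36.38 = 10.92 percentage points.

10.92 percentage points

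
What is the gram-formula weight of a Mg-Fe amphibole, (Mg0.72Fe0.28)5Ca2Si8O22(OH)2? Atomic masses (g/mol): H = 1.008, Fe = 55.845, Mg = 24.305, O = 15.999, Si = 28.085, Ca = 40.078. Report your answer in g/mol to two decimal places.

M = 3.60*24.305 + 1.40*55.845 + 2*40.078 + 8*28.085 + 24*15.999 + 2*1.008

856.51 g/mol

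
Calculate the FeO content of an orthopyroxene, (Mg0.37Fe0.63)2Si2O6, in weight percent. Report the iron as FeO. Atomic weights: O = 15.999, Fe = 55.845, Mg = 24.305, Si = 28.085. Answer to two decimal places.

M((Mg0.37Fe0.63)2Si2O6) = 240.514 g/mol; M(FeO) = 71.844 g/mol.
Moles FeO per formula unit = 1.26 Fe ÷ 1 = 1.2600.
FeO fraction = (1.2600 × 71.844) / 240.514 = 90.523/240.514 = 0.3764.

37.64 wt%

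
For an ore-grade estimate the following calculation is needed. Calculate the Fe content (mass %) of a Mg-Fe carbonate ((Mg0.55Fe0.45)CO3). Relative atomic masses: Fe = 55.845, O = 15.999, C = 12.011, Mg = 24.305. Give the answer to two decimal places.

25.51 mass %

Molar mass of (Mg0.55Fe0.45)CO3: 0.55·24.305 + 0.45·55.845 + 1·12.011 + 3·15.999 = 98.506 g/mol.
Mass of Fe per formula unit: 0.45 × 55.845 = 25.130 g.
Weight fraction Fe = 25.130 / 98.506 = 0.2551.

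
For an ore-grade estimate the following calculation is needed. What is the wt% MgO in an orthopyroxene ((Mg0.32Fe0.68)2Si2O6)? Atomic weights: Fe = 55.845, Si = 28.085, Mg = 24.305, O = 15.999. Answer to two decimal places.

Formula mass = 243.668 g/mol.
0.64 Mg → 0.6400 mol MgO per formula unit; M(MgO) = 40.304, so MgO mass = 25.795 g.
25.795/243.668 × 100 = 10.59 wt%.

10.59 wt%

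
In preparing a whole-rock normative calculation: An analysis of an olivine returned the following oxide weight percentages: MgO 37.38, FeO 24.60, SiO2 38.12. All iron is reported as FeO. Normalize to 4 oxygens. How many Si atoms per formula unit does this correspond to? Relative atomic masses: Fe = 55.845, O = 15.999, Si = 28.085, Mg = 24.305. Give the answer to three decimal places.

1.000 Si apfu

MgO: 37.38/40.304 = 0.92745 mol → 0.92745 mol Mg, 0.92745 mol O.
FeO: 24.60/71.844 = 0.34241 mol → 0.34241 mol Fe, 0.34241 mol O.
SiO2: 38.12/60.083 = 0.63446 mol → 0.63446 mol Si, 1.26892 mol O.
Total oxygen = 2.53878 mol. Normalization factor = 4/2.53878 = 1.57556.
Si per 4 O = 0.63446 × 1.57556 = 1.000.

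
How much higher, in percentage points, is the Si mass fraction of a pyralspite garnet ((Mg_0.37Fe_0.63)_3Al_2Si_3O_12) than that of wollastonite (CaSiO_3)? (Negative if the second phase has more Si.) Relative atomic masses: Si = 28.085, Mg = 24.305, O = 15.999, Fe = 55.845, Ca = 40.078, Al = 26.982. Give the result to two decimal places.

Si in (Mg_0.37Fe_0.63)_3Al_2Si_3O_12: molar mass 462.733 g/mol; 3×28.085 = 84.255 g → 18.21 wt%.
Si in CaSiO_3: molar mass 116.160 g/mol; 1×28.085 = 28.085 g → 24.18 wt%.
Difference = 18.21 − 24.18 = -5.97 percentage points.

-5.97 percentage points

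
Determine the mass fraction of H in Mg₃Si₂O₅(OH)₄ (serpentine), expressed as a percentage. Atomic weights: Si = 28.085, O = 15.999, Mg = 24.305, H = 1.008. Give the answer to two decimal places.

Molar mass of Mg₃Si₂O₅(OH)₄: 3*24.305 + 2*28.085 + 9*15.999 + 4*1.008 = 277.108 g/mol.
Mass of H per formula unit: 4 × 1.008 = 4.032 g.
Weight fraction H = 4.032 / 277.108 = 0.0146.

1.46 weight percent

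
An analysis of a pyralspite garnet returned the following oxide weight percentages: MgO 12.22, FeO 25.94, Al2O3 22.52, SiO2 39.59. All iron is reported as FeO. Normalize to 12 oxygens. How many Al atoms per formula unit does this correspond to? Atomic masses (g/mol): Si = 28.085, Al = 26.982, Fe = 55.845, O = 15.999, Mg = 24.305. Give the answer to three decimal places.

2.004 Al apfu

MgO: 12.22/40.304 = 0.30320 mol → 0.30320 mol Mg, 0.30320 mol O.
FeO: 25.94/71.844 = 0.36106 mol → 0.36106 mol Fe, 0.36106 mol O.
Al2O3: 22.52/101.961 = 0.22087 mol → 0.44174 mol Al, 0.66261 mol O.
SiO2: 39.59/60.083 = 0.65892 mol → 0.65892 mol Si, 1.31784 mol O.
Total oxygen = 2.64471 mol. Normalization factor = 12/2.64471 = 4.53736.
Al per 12 O = 0.44174 × 4.53736 = 2.004.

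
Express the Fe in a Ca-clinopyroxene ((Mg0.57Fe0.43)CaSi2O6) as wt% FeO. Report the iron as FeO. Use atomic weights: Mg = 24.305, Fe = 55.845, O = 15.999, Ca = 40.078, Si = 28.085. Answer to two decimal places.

13.43 wt%

M((Mg0.57Fe0.43)CaSi2O6) = 230.109 g/mol; M(FeO) = 71.844 g/mol.
Moles FeO per formula unit = 0.43 Fe ÷ 1 = 0.4300.
FeO fraction = (0.4300 × 71.844) / 230.109 = 30.893/230.109 = 0.1343.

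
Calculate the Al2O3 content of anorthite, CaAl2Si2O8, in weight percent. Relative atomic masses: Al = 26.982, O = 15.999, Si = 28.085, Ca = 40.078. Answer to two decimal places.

Molar mass of CaAl2Si2O8 = 1·40.078 + 2·26.982 + 2·28.085 + 8·15.999 = 278.204 g/mol.
Each formula unit contains 2 Al, equivalent to 2/2 = 1.0000 mol Al2O3.
M(Al2O3) = 2×26.982 + 3×15.999 = 101.961 g/mol.
Mass of Al2O3 per formula unit = 1.0000 × 101.961 = 101.961 g.
Al2O3 wt% = 101.961 / 278.204 × 100 = 36.65%.

36.65 wt%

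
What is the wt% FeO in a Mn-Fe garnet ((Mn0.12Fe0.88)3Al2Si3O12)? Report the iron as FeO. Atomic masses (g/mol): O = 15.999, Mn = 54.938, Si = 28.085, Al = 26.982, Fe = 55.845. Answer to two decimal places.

M((Mn0.12Fe0.88)3Al2Si3O12) = 497.415 g/mol; M(FeO) = 71.844 g/mol.
Moles FeO per formula unit = 2.64 Fe ÷ 1 = 2.6400.
FeO fraction = (2.6400 × 71.844) / 497.415 = 189.668/497.415 = 0.3813.

38.13 wt%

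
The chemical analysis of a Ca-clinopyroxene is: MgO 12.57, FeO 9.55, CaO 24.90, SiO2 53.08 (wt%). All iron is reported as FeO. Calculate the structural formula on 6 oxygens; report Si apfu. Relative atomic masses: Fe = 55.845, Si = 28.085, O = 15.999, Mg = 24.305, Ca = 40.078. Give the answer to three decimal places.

1.996 Si apfu

MgO: 12.57/40.304 = 0.31188 mol → 0.31188 mol Mg, 0.31188 mol O.
FeO: 9.55/71.844 = 0.13293 mol → 0.13293 mol Fe, 0.13293 mol O.
CaO: 24.90/56.077 = 0.44403 mol → 0.44403 mol Ca, 0.44403 mol O.
SiO2: 53.08/60.083 = 0.88344 mol → 0.88344 mol Si, 1.76688 mol O.
Total oxygen = 2.65572 mol. Normalization factor = 6/2.65572 = 2.25927.
Si per 6 O = 0.88344 × 2.25927 = 1.996.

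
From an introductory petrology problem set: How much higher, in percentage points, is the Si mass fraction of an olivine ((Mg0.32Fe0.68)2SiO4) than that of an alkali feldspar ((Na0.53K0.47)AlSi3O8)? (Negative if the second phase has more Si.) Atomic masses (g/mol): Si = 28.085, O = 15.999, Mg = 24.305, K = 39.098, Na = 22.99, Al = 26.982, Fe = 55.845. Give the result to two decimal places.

-15.93 percentage points

First mineral: 28.085 g Si in 183.585 g formula = 15.30 wt% Si.
Second mineral: 84.255 g Si in 269.790 g formula = 31.23 wt% Si.
15.30% − 31.23% gives a difference of -15.93 percentage points.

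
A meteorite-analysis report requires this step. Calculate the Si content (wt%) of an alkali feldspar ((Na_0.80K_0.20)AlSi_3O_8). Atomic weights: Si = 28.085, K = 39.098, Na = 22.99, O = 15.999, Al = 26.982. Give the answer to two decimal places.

M((Na_0.80K_0.20)AlSi_3O_8) = 265.441 g/mol.
Si contributes 3 × 28.085 = 84.255 g per mole.
84.255/265.441 = 0.3174 → 31.74%.

31.74 wt%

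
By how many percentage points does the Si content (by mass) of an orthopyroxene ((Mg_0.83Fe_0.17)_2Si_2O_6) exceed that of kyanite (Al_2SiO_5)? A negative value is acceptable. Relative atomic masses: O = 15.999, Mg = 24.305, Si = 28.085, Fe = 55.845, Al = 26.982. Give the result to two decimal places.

Si in (Mg_0.83Fe_0.17)_2Si_2O_6: molar mass 211.498 g/mol; 2×28.085 = 56.170 g → 26.56 wt%.
Si in Al_2SiO_5: molar mass 162.044 g/mol; 1×28.085 = 28.085 g → 17.33 wt%.
Difference = 26.56 − 17.33 = 9.23 percentage points.

9.23 percentage points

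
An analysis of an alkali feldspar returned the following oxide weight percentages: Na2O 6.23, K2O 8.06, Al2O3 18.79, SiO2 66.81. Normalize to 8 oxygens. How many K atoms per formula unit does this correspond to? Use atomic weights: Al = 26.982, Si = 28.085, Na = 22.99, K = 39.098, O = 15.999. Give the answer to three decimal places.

Na2O: 6.23/61.979 = 0.10052 mol → 0.20104 mol Na, 0.10052 mol O.
K2O: 8.06/94.195 = 0.08557 mol → 0.17114 mol K, 0.08557 mol O.
Al2O3: 18.79/101.961 = 0.18429 mol → 0.36858 mol Al, 0.55287 mol O.
SiO2: 66.81/60.083 = 1.11196 mol → 1.11196 mol Si, 2.22392 mol O.
Total oxygen = 2.96288 mol. Normalization factor = 8/2.96288 = 2.70008.
K per 8 O = 0.17114 × 2.70008 = 0.462.

0.462 K apfu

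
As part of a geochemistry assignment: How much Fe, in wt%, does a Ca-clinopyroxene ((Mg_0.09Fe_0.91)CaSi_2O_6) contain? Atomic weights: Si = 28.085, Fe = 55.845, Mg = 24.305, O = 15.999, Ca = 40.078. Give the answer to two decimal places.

20.72 wt%

Formula mass = 0.09*24.305 + 0.91*55.845 + 1*40.078 + 2*28.085 + 6*15.999 = 245.248 g/mol, of which 50.819 g is Fe.
So Fe makes up 50.819/245.248 = 0.2072 of the mass, i.e. 20.72%.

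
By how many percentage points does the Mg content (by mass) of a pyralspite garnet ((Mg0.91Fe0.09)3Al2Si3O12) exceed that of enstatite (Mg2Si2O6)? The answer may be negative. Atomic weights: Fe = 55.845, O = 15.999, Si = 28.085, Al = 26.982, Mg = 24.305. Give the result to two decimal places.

-8.09 percentage points

Mg in (Mg0.91Fe0.09)3Al2Si3O12: molar mass 411.638 g/mol; 2.73×24.305 = 66.353 g → 16.12 wt%.
Mg in Mg2Si2O6: molar mass 200.774 g/mol; 2×24.305 = 48.610 g → 24.21 wt%.
Difference = 16.12 − 24.21 = -8.09 percentage points.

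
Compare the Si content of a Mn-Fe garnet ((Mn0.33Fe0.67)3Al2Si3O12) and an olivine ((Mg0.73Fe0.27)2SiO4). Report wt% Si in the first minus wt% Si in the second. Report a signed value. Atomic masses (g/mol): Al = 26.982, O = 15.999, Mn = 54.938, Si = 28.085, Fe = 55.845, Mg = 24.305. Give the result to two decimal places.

First mineral: 84.255 g Si in 496.844 g formula = 16.96 wt% Si.
Second mineral: 28.085 g Si in 157.723 g formula = 17.81 wt% Si.
16.96% − 17.81% gives a difference of -0.85 percentage points.

-0.85 percentage points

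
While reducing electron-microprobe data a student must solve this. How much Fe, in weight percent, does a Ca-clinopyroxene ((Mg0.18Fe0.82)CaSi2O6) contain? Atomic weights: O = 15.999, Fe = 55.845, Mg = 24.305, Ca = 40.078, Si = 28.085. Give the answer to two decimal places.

Molar mass of (Mg0.18Fe0.82)CaSi2O6: 0.18·24.305 + 0.82·55.845 + 1·40.078 + 2·28.085 + 6·15.999 = 242.410 g/mol.
Mass of Fe per formula unit: 0.82 × 55.845 = 45.793 g.
Weight fraction Fe = 45.793 / 242.410 = 0.1889.

18.89 weight percent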